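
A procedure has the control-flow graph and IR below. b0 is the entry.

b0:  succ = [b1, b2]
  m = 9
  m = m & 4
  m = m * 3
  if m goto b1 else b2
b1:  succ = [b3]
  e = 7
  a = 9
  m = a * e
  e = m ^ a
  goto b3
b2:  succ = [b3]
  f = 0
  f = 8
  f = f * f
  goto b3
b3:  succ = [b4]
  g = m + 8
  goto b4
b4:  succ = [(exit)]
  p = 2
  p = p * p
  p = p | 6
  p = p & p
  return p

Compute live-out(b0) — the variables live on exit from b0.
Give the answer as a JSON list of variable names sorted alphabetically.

Per-block:
  b0: def={m} ue=∅
  b1: def={a,e,m} ue=∅
  b2: def={f} ue=∅
  b3: def={g} ue={m}
  b4: def={p} ue=∅

Liveness:
  b0: in=∅ out={m}
  b1: in=∅ out={m}
  b2: in={m} out={m}
  b3: in={m} out=∅
  b4: in=∅ out=∅

live-out(b0) = ["m"]

Answer: ["m"]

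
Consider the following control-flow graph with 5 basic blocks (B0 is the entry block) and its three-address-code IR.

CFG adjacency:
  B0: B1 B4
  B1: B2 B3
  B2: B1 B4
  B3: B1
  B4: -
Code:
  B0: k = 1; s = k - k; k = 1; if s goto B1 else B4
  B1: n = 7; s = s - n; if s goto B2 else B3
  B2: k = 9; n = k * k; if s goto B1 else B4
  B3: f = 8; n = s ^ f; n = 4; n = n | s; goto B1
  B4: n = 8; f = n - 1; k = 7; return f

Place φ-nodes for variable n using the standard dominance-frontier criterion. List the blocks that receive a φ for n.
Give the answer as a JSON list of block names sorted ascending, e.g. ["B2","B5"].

Answer: ["B1", "B4"]

Working:
idom tree: B1←B0 B2←B1 B3←B1 B4←B0
Dom at joins:
  B1: preds {B0,B2,B3}: {B0} ∩ {B0,B1,B2} ∩ {B0,B1,B3} = {B0}; idom=B0
  B4: preds {B0,B2}: {B0} ∩ {B0,B1,B2} = {B0}; idom=B0

Frontier:
  B1←B0: walk · to B0
  B1←B2: walk B2→B1 to B0
  B1←B3: walk B3→B1 to B0
  B4←B0: walk · to B0
  B4←B2: walk B2→B1 to B0
  B0 → ∅
  B1 → {B1,B4}
  B2 → {B1,B4}
  B3 → {B1}
  B4 → ∅

φ for n: defs {B1,B2,B3,B4}
  DF⁺ = {B1,B4}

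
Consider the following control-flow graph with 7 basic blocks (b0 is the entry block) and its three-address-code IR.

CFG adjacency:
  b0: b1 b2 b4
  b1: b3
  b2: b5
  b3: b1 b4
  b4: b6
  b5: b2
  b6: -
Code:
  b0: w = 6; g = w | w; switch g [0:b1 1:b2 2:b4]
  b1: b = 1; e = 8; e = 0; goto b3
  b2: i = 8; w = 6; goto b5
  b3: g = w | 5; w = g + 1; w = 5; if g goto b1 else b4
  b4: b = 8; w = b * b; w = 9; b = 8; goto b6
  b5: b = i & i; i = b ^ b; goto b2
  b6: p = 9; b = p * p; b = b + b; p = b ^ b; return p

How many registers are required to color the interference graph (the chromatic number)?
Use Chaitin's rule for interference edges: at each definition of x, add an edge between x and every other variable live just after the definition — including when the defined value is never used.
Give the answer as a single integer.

Answer: 2

Analysis:
Block summaries:
  b0 def {g,w} use ∅
  b1 def {b,e} use ∅
  b2 def {i,w} use ∅
  b3 def {g,w} use {w}
  b4 def {b,w} use ∅
  b5 def {b,i} use {i}
  b6 def {b,p} use ∅

Liveness:
  b0 li=∅ lo={w}
  b1 li={w} lo={w}
  b2 li=∅ lo={i}
  b3 li={w} lo={w}
  b4 li=∅ lo=∅
  b5 li={i} lo=∅
  b6 li=∅ lo=∅

Conflict graph:
  b: {w}
  e: {w}
  g: {w}
  i: {w}
  p: ∅
  w: {b,e,g,i}

Registers:
  {b,w} pairwise interfere (2-clique) ⇒ χ ≥ 2
  assign b→c1 e→c1 g→c1 i→c1 p→c0 w→c0 — no edge inside a register ⇒ χ ≤ 2
  χ = 2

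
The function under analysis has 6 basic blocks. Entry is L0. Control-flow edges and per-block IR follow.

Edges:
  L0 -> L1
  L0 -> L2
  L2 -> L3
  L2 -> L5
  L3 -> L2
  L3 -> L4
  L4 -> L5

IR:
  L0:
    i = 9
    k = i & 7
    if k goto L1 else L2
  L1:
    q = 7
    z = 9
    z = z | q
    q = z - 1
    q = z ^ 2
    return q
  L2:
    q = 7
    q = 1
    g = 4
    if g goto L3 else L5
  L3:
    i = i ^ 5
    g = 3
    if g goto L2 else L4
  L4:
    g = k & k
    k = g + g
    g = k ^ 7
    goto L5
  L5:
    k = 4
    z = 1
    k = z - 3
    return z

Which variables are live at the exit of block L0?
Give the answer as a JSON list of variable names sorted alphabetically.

Answer: ["i", "k"]

Analysis:
Block summaries:
  L0 def {i,k} use ∅
  L1 def {q,z} use ∅
  L2 def {g,q} use ∅
  L3 def {g,i} use {i}
  L4 def {g,k} use {k}
  L5 def {k,z} use ∅

Liveness:
  L0: in=∅ out={i,k}
  L1: in=∅ out=∅
  L2: in={i,k} out={i,k}
  L3: in={i,k} out={i,k}
  L4: in={k} out=∅
  L5: in=∅ out=∅

live-out(L0) = ["i", "k"]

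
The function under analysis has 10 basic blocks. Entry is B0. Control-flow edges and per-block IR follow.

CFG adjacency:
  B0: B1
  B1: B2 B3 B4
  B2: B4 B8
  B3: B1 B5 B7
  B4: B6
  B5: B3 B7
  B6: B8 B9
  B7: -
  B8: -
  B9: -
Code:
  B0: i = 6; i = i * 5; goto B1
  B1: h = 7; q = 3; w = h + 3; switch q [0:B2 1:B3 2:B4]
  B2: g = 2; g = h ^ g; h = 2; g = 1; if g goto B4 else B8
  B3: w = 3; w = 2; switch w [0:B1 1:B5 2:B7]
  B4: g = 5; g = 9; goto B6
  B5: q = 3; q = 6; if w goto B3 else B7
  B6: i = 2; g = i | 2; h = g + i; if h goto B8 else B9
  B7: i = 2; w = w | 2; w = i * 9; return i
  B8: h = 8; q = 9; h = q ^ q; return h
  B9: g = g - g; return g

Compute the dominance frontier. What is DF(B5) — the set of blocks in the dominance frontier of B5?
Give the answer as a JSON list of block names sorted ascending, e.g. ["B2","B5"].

idom tree: B1←B0 B2←B1 B3←B1 B4←B1 B5←B3 B6←B4 B7←B3 B8←B1 B9←B6
Dom at joins:
  B1: preds {B0,B3}: {B0} ∩ {B0,B1,B3} = {B0}; idom=B0
  B3: preds {B1,B5}: {B0,B1} ∩ {B0,B1,B3,B5} = {B0,B1}; idom=B1
  B4: preds {B1,B2}: {B0,B1} ∩ {B0,B1,B2} = {B0,B1}; idom=B1
  B7: preds {B3,B5}: {B0,B1,B3} ∩ {B0,B1,B3,B5} = {B0,B1,B3}; idom=B3
  B8: preds {B2,B6}: {B0,B1,B2} ∩ {B0,B1,B4,B6} = {B0,B1}; idom=B1

DF derivation:
  join B1 pred B0: · stop@B0
  join B1 pred B3: B3→B1 stop@B0
  join B3 pred B1: · stop@B1
  join B3 pred B5: B5→B3 stop@B1
  join B4 pred B1: · stop@B1
  join B4 pred B2: B2 stop@B1
  join B7 pred B3: · stop@B3
  join B7 pred B5: B5 stop@B3
  join B8 pred B2: B2 stop@B1
  join B8 pred B6: B6→B4 stop@B1
  B0: DF=∅
  B1: DF={B1}
  B2: DF={B4,B8}
  B3: DF={B1,B3}
  B4: DF={B8}
  B5: DF={B3,B7}
  B6: DF={B8}
  B7: DF=∅
  B8: DF=∅
  B9: DF=∅

DF(B5) = ["B3", "B7"]

Answer: ["B3", "B7"]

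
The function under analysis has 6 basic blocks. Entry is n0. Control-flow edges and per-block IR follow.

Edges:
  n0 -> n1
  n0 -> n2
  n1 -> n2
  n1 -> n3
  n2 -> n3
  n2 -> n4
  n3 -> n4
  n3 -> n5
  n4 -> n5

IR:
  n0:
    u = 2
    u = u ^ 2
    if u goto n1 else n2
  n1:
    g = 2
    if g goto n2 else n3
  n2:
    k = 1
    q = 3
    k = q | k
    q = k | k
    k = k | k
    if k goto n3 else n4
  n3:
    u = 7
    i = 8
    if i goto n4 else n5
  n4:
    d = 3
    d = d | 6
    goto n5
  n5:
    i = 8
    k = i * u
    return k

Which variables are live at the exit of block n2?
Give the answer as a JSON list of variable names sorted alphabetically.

def/use:
  n0: def={u} ue=∅
  n1: def={g} ue=∅
  n2: def={k,q} ue=∅
  n3: def={i,u} ue=∅
  n4: def={d} ue=∅
  n5: def={i,k} ue={u}

Backward fixpoint:
  n0: in=∅ out={u}
  n1: in={u} out={u}
  n2: in={u} out={u}
  n3: in=∅ out={u}
  n4: in={u} out={u}
  n5: in={u} out=∅

live-out(n2) = ["u"]

Answer: ["u"]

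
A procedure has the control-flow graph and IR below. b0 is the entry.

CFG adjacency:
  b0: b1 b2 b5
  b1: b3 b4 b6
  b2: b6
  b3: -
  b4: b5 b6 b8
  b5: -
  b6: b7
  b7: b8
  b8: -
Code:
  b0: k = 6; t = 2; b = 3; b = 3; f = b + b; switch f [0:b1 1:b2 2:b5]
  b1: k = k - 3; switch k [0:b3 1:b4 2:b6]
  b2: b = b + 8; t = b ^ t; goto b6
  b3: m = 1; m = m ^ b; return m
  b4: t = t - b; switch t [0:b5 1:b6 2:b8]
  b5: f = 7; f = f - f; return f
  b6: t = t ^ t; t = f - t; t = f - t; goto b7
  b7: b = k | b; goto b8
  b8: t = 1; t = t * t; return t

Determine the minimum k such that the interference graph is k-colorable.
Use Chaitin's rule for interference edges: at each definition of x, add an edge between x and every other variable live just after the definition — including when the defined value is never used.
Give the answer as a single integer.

Block summaries:
  b0: {b,f,k,t} / ∅
  b1: {k} / {k}
  b2: {b,t} / {b,t}
  b3: {m} / {b}
  b4: {t} / {b,t}
  b5: {f} / ∅
  b6: {t} / {f,t}
  b7: {b} / {b,k}
  b8: {t} / ∅

Liveness:
  b0 li=∅ lo={b,f,k,t}
  b1 li={b,f,k,t} lo={b,f,k,t}
  b2 li={b,f,k,t} lo={b,f,k,t}
  b3 li={b} lo=∅
  b4 li={b,f,k,t} lo={b,f,k,t}
  b5 li=∅ lo=∅
  b6 li={b,f,k,t} lo={b,k}
  b7 li={b,k} lo=∅
  b8 li=∅ lo=∅

Interfere edges:
  b: {f,k,m,t}
  f: {b,k,t}
  k: {b,f,t}
  m: {b}
  t: {b,f,k}

Registers:
  clique {b,f,k,t} ⇒ need ≥ 4
  4-colouring: R0={b}  R1={f,m}  R2={k}  R3={t}
  χ = 4

Answer: 4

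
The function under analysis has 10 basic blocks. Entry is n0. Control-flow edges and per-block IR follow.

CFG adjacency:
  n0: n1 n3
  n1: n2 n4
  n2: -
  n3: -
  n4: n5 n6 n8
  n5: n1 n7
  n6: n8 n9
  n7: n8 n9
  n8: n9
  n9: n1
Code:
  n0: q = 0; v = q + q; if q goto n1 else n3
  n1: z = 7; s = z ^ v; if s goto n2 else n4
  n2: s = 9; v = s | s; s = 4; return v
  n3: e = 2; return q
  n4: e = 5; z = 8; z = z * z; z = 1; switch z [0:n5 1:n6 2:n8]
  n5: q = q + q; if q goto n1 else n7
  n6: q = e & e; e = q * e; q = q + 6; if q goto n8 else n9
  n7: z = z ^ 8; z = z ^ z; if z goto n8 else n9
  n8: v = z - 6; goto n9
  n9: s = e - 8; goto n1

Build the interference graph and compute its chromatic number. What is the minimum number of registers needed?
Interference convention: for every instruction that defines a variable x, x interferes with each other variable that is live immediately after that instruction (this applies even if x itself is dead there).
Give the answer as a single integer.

def/use:
  n0: def={q,v} ue=∅
  n1: def={s,z} ue={v}
  n2: def={s,v} ue=∅
  n3: def={e} ue={q}
  n4: def={e,z} ue=∅
  n5: def={q} ue={q}
  n6: def={e,q} ue={e}
  n7: def={z} ue={z}
  n8: def={v} ue={z}
  n9: def={s} ue={e}

Liveness:
  n0 li=∅ lo={q,v}
  n1 li={q,v} lo={q,v}
  n2 li=∅ lo=∅
  n3 li={q} lo=∅
  n4 li={q,v} lo={e,q,v,z}
  n5 li={e,q,v,z} lo={e,q,v,z}
  n6 li={e,v,z} lo={e,q,v,z}
  n7 li={e,q,v,z} lo={e,q,v,z}
  n8 li={e,q,z} lo={e,q,v}
  n9 li={e,q,v} lo={q,v}

Interfere edges:
  e↔{q,v,z}
  q↔{e,s,v,z}
  s↔{q,v}
  v↔{e,q,s,z}
  z↔{e,q,v}

Registers:
  lower bound: {e,q,v,z} mutually conflict ⇒ χ ≥ 4
  4-colouring: r0={q}  r1={v}  r2={e,s}  r3={z}
  χ = 4

Answer: 4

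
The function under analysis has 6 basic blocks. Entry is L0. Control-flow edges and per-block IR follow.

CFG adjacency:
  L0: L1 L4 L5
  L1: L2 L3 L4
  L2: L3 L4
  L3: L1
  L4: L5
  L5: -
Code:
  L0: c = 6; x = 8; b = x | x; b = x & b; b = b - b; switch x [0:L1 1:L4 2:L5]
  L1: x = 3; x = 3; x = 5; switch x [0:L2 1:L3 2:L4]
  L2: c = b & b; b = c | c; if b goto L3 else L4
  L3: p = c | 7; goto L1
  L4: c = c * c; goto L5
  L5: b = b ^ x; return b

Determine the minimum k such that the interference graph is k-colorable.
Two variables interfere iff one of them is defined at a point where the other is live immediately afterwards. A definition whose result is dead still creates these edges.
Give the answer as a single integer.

def/use:
  L0: {b,c,x} / ∅
  L1: {x} / ∅
  L2: {b,c} / {b}
  L3: {p} / {c}
  L4: {c} / {c}
  L5: {b} / {b,x}

Live sets:
  live L0: ∅→{b,c,x}
  live L1: {b,c}→{b,c,x}
  live L2: {b,x}→{b,c,x}
  live L3: {b,c}→{b,c}
  live L4: {b,c,x}→{b,x}
  live L5: {b,x}→∅

Interference:
  b — {c,p,x}
  c — {b,p,x}
  p — {b,c}
  x — {b,c}

Registers:
  clique {b,c,p} ⇒ need ≥ 3
  3-colouring: c0={b}  c1={c}  c2={p,x}
  χ = 3

Answer: 3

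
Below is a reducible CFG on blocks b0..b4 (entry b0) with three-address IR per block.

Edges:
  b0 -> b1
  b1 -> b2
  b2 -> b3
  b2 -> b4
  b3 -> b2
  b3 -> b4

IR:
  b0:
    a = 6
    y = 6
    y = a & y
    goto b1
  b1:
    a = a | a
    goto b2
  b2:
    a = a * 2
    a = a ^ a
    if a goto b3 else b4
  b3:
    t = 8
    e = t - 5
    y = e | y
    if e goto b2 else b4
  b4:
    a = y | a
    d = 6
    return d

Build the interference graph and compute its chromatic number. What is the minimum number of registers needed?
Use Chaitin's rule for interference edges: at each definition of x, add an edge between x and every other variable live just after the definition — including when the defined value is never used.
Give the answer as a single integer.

Answer: 3

Working:
Per-block:
  b0 def {a,y} use ∅
  b1 def {a} use {a}
  b2 def {a} use {a}
  b3 def {e,t,y} use {y}
  b4 def {a,d} use {a,y}

Live sets:
  b0: in=∅ out={a,y}
  b1: in={a,y} out={a,y}
  b2: in={a,y} out={a,y}
  b3: in={a,y} out={a,y}
  b4: in={a,y} out=∅

Interfere edges:
  a↔{e,t,y}
  d↔∅
  e↔{a,y}
  t↔{a,y}
  y↔{a,e,t}

Chromatic number:
  clique {a,e,y} ⇒ need ≥ 3
  3-colouring: c0={a,d}  c1={y}  c2={e,t}
  χ = 3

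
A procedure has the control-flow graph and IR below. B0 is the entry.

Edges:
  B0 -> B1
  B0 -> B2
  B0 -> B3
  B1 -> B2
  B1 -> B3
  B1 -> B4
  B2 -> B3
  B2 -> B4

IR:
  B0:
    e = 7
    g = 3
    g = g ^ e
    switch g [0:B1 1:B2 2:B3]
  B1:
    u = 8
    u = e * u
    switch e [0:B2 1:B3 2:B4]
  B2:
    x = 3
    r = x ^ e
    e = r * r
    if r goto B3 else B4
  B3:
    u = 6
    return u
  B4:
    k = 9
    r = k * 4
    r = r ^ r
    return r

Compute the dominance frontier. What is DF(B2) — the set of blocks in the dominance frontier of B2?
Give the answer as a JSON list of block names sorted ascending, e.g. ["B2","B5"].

Answer: ["B3", "B4"]

Working:
idom tree: B1←B0 B2←B0 B3←B0 B4←B0
Dom at joins:
  B2: preds {B0,B1}: {B0} ∩ {B0,B1} = {B0}; idom=B0
  B3: preds {B0,B1,B2}: {B0} ∩ {B0,B1} ∩ {B0,B2} = {B0}; idom=B0
  B4: preds {B1,B2}: {B0,B1} ∩ {B0,B2} = {B0}; idom=B0

DF walk-up:
  B2←B0: walk · to B0
  B2←B1: walk B1 to B0
  B3←B0: walk · to B0
  B3←B1: walk B1 to B0
  B3←B2: walk B2 to B0
  B4←B1: walk B1 to B0
  B4←B2: walk B2 to B0
  DF(B0)=∅
  DF(B1)={B2,B3,B4}
  DF(B2)={B3,B4}
  DF(B3)=∅
  DF(B4)=∅

DF(B2) = ["B3", "B4"]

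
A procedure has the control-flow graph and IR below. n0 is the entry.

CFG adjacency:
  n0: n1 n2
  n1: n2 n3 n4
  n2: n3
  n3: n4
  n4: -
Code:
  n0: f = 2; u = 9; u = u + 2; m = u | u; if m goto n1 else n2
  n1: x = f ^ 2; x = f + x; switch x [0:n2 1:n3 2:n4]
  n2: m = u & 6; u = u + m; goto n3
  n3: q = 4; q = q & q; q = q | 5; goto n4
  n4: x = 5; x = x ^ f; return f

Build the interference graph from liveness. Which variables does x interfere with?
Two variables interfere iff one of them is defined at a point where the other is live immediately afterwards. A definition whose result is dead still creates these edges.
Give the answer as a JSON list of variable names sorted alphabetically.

Block summaries:
  n0: def={f,m,u} ue=∅
  n1: def={x} ue={f}
  n2: def={m,u} ue={u}
  n3: def={q} ue=∅
  n4: def={x} ue={f}

Backward fixpoint:
  n0: in=∅ out={f,u}
  n1: in={f,u} out={f,u}
  n2: in={f,u} out={f}
  n3: in={f} out={f}
  n4: in={f} out=∅

Interference:
  f — {m,q,u,x}
  m — {f,u}
  q — {f}
  u — {f,m,x}
  x — {f,u}

N(x) = ["f", "u"]

Answer: ["f", "u"]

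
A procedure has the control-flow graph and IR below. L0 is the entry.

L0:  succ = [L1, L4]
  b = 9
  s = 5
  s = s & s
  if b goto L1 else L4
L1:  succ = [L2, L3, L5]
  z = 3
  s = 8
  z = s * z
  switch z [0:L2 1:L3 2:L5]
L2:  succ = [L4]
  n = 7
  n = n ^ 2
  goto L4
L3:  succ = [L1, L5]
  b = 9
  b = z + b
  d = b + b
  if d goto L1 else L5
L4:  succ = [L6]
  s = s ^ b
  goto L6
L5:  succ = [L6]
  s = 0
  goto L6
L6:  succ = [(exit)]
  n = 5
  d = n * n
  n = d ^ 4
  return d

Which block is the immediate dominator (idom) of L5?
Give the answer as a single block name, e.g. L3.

idom tree: L1←L0 L2←L1 L3←L1 L4←L0 L5←L1 L6←L0
Dom at joins:
  L1: preds {L0,L3}: {L0} ∩ {L0,L1,L3} = {L0}; idom=L0
  L4: preds {L0,L2}: {L0} ∩ {L0,L1,L2} = {L0}; idom=L0
  L5: preds {L1,L3}: {L0,L1} ∩ {L0,L1,L3} = {L0,L1}; idom=L1
  L6: preds {L4,L5}: {L0,L4} ∩ {L0,L1,L5} = {L0}; idom=L0

idom(L5) = L1

Answer: L1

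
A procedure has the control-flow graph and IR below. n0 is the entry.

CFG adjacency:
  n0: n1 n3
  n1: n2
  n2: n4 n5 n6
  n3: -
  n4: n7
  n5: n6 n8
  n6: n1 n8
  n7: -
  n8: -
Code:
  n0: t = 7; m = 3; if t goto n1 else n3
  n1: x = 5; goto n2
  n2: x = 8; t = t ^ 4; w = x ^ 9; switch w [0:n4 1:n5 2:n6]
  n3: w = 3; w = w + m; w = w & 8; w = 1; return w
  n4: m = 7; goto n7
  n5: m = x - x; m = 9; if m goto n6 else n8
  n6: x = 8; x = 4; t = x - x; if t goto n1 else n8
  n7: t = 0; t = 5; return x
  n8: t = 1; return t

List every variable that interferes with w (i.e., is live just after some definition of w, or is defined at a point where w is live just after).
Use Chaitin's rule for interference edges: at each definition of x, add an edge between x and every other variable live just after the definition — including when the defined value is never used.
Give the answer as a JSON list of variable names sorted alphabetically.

Answer: ["m", "x"]

Working:
Block summaries:
  n0 def {m,t} use ∅
  n1 def {x} use ∅
  n2 def {t,w,x} use {t}
  n3 def {w} use {m}
  n4 def {m} use ∅
  n5 def {m} use {x}
  n6 def {t,x} use ∅
  n7 def {t} use {x}
  n8 def {t} use ∅

Liveness:
  n0: in=∅ out={m,t}
  n1: in={t} out={t}
  n2: in={t} out={x}
  n3: in={m} out=∅
  n4: in={x} out={x}
  n5: in={x} out=∅
  n6: in=∅ out={t}
  n7: in={x} out=∅
  n8: in=∅ out=∅

Interfere edges:
  m↔{t,w,x}
  t↔{m,x}
  w↔{m,x}
  x↔{m,t,w}

N(w) = ["m", "x"]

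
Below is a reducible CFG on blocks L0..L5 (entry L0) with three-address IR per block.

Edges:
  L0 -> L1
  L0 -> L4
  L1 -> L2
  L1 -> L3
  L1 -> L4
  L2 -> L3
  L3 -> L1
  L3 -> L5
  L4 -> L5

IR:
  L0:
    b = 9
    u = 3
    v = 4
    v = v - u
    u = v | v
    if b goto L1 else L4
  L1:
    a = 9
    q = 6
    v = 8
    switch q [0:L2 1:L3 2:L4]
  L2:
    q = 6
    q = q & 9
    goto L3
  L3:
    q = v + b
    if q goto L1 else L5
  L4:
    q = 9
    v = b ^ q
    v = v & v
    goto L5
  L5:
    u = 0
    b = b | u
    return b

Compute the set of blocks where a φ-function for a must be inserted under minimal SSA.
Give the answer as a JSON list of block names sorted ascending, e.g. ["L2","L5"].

idom tree: L1←L0 L2←L1 L3←L1 L4←L0 L5←L0
Dom at joins:
  L1: preds {L0,L3}: {L0} ∩ {L0,L1,L3} = {L0}; idom=L0
  L3: preds {L1,L2}: {L0,L1} ∩ {L0,L1,L2} = {L0,L1}; idom=L1
  L4: preds {L0,L1}: {L0} ∩ {L0,L1} = {L0}; idom=L0
  L5: preds {L3,L4}: {L0,L1,L3} ∩ {L0,L4} = {L0}; idom=L0

DF derivation:
  join L1 pred L0: · stop@L0
  join L1 pred L3: L3→L1 stop@L0
  join L3 pred L1: · stop@L1
  join L3 pred L2: L2 stop@L1
  join L4 pred L0: · stop@L0
  join L4 pred L1: L1 stop@L0
  join L5 pred L3: L3→L1 stop@L0
  join L5 pred L4: L4 stop@L0
  L0: DF=∅
  L1: DF={L1,L4,L5}
  L2: DF={L3}
  L3: DF={L1,L5}
  L4: DF={L5}
  L5: DF=∅

φ for a: defs {L1}
  DF⁺ = {L1,L4,L5}

Answer: ["L1", "L4", "L5"]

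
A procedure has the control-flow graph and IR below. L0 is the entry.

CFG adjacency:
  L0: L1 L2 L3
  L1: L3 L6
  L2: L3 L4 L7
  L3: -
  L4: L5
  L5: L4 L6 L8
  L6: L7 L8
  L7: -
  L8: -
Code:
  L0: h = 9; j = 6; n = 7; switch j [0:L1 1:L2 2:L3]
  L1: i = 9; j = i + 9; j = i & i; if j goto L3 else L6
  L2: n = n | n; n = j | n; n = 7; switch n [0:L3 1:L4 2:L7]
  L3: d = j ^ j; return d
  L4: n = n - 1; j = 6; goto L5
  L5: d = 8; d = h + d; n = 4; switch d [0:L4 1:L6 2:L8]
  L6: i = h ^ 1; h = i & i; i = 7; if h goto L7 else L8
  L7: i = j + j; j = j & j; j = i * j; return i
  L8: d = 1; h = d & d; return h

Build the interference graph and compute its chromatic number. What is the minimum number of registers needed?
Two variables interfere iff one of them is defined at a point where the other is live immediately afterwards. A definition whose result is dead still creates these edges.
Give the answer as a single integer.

Answer: 4

Derivation:
def/use:
  L0 def {h,j,n} use ∅
  L1 def {i,j} use ∅
  L2 def {n} use {j,n}
  L3 def {d} use {j}
  L4 def {j,n} use {n}
  L5 def {d,n} use {h}
  L6 def {h,i} use {h}
  L7 def {i,j} use {j}
  L8 def {d,h} use ∅

Backward fixpoint:
  L0: in=∅ out={h,j,n}
  L1: in={h} out={h,j}
  L2: in={h,j,n} out={h,j,n}
  L3: in={j} out=∅
  L4: in={h,n} out={h,j}
  L5: in={h,j} out={h,j,n}
  L6: in={h,j} out={j}
  L7: in={j} out=∅
  L8: in=∅ out=∅

Interference:
  d: {h,j,n}
  h: {d,i,j,n}
  i: {h,j}
  j: {d,h,i,n}
  n: {d,h,j}

Colouring:
  clique {d,h,j,n} ⇒ need ≥ 4
  4-colouring: r0={h}  r1={j}  r2={d,i}  r3={n}
  χ = 4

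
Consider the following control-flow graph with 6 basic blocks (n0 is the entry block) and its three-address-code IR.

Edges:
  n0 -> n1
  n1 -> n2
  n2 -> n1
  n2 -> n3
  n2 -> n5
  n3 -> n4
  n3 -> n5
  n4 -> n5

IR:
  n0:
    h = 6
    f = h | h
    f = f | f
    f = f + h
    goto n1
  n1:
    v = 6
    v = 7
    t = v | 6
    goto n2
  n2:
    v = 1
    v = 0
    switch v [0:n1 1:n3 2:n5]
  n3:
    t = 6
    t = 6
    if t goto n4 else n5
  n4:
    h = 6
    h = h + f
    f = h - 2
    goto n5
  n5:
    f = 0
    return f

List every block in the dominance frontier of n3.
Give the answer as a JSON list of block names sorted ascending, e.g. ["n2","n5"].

Answer: ["n5"]

Working:
idom tree: n1←n0 n2←n1 n3←n2 n4←n3 n5←n2
Dom∩ at merges:
  n1: preds {n0,n2}: {n0} ∩ {n0,n1,n2} = {n0}; idom=n0
  n5: preds {n2,n3,n4}: {n0,n1,n2} ∩ {n0,n1,n2,n3} ∩ {n0,n1,n2,n3,n4} = {n0,n1,n2}; idom=n2

DF walk-up:
  n1←n0: walk · to n0
  n1←n2: walk n2→n1 to n0
  n5←n2: walk · to n2
  n5←n3: walk n3 to n2
  n5←n4: walk n4→n3 to n2
  n0 → ∅
  n1 → {n1}
  n2 → {n1}
  n3 → {n5}
  n4 → {n5}
  n5 → ∅

DF(n3) = ["n5"]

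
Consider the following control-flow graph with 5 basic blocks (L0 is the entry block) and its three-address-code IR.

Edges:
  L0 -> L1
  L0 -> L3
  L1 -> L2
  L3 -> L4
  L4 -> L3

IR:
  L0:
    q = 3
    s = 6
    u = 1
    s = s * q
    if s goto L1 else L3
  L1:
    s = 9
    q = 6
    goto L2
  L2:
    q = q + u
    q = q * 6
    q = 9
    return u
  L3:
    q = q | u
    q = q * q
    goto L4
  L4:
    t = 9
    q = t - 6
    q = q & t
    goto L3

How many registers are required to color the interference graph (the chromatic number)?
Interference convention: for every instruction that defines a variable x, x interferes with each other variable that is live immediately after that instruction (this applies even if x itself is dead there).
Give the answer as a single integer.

Answer: 3

Working:
Block summaries:
  L0: {q,s,u} / ∅
  L1: {q,s} / ∅
  L2: {q} / {q,u}
  L3: {q} / {q,u}
  L4: {q,t} / ∅

Live sets:
  L0 li=∅ lo={q,u}
  L1 li={u} lo={q,u}
  L2 li={q,u} lo=∅
  L3 li={q,u} lo={u}
  L4 li={u} lo={q,u}

Interfere edges:
  q — {s,t,u}
  s — {q,u}
  t — {q,u}
  u — {q,s,t}

Colouring:
  lower bound: {q,s,u} mutually conflict ⇒ χ ≥ 3
  3-colouring: r0={q}  r1={u}  r2={s,t}
  χ = 3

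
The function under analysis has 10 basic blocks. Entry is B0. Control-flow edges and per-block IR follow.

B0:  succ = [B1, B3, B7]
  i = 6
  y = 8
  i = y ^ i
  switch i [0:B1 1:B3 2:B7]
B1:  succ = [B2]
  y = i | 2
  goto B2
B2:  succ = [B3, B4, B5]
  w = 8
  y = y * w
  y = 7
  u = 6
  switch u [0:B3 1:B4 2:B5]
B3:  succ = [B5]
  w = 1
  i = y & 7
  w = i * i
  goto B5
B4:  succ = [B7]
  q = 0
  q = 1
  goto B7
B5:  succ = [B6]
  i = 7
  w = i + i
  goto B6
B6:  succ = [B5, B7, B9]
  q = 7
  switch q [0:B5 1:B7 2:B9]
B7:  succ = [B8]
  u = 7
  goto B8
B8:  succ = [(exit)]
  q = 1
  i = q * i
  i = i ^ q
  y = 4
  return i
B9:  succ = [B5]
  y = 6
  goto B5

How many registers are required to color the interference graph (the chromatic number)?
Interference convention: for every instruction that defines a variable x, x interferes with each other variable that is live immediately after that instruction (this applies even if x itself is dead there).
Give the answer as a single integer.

Answer: 3

Analysis:
Block summaries:
  B0: {i,y} / ∅
  B1: {y} / {i}
  B2: {u,w,y} / {y}
  B3: {i,w} / {y}
  B4: {q} / ∅
  B5: {i,w} / ∅
  B6: {q} / ∅
  B7: {u} / ∅
  B8: {i,q,y} / {i}
  B9: {y} / ∅

Backward fixpoint:
  B0: in=∅ out={i,y}
  B1: in={i} out={i,y}
  B2: in={i,y} out={i,y}
  B3: in={y} out=∅
  B4: in={i} out={i}
  B5: in=∅ out={i}
  B6: in={i} out={i}
  B7: in={i} out={i}
  B8: in={i} out=∅
  B9: in=∅ out=∅

Interference:
  i: {q,u,w,y}
  q: {i}
  u: {i,y}
  w: {i,y}
  y: {i,u,w}

Registers:
  lower bound: {i,u,y} mutually conflict ⇒ χ ≥ 3
  3-colouring: c0={i}  c1={q,y}  c2={u,w}
  χ = 3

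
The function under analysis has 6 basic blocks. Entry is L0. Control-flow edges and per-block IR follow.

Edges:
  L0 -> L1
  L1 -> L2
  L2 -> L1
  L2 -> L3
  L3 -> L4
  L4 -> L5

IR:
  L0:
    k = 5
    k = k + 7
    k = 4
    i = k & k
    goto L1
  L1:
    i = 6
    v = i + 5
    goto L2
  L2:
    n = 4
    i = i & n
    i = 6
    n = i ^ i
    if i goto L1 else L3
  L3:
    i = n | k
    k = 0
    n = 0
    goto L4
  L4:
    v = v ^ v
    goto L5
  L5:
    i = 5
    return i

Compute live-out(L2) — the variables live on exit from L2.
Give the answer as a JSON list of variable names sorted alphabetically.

Block summaries:
  L0 def {i,k} use ∅
  L1 def {i,v} use ∅
  L2 def {i,n} use {i}
  L3 def {i,k,n} use {k,n}
  L4 def {v} use {v}
  L5 def {i} use ∅

Liveness:
  live L0: ∅→{k}
  live L1: {k}→{i,k,v}
  live L2: {i,k,v}→{k,n,v}
  live L3: {k,n,v}→{v}
  live L4: {v}→∅
  live L5: ∅→∅

live-out(L2) = ["k", "n", "v"]

Answer: ["k", "n", "v"]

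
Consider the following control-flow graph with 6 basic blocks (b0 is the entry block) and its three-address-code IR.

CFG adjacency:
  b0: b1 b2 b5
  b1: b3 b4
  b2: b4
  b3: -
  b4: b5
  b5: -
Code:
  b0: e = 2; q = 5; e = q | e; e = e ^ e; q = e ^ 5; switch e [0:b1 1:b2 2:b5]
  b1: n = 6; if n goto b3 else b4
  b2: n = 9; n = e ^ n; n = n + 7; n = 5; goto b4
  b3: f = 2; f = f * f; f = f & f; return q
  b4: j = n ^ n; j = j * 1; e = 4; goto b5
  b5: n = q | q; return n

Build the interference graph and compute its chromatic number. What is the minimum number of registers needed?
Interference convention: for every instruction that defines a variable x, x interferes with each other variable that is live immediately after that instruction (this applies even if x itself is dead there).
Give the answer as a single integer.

def/use:
  b0: {e,q} / ∅
  b1: {n} / ∅
  b2: {n} / {e}
  b3: {f} / {q}
  b4: {e,j} / {n}
  b5: {n} / {q}

Backward fixpoint:
  live b0: ∅→{e,q}
  live b1: {q}→{n,q}
  live b2: {e,q}→{n,q}
  live b3: {q}→∅
  live b4: {n,q}→{q}
  live b5: {q}→∅

Conflict graph:
  e: {n,q}
  f: {q}
  j: {q}
  n: {e,q}
  q: {e,f,j,n}

Colouring:
  clique {e,n,q} ⇒ need ≥ 3
  3-colouring: c0={q}  c1={e,f,j}  c2={n}
  χ = 3

Answer: 3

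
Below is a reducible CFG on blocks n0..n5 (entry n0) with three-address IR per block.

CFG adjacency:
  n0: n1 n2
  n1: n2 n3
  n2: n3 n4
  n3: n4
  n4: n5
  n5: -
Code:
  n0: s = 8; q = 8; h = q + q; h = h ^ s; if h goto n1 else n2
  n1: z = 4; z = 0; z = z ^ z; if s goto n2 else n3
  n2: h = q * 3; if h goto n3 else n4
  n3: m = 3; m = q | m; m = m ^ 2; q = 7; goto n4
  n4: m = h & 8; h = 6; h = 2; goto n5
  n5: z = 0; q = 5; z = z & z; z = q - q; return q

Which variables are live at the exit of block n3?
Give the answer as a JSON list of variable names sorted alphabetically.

Answer: ["h"]

Derivation:
Per-block:
  n0: def={h,q,s} ue=∅
  n1: def={z} ue={s}
  n2: def={h} ue={q}
  n3: def={m,q} ue={q}
  n4: def={h,m} ue={h}
  n5: def={q,z} ue=∅

Backward fixpoint:
  live n0: ∅→{h,q,s}
  live n1: {h,q,s}→{h,q}
  live n2: {q}→{h,q}
  live n3: {h,q}→{h}
  live n4: {h}→∅
  live n5: ∅→∅

live-out(n3) = ["h"]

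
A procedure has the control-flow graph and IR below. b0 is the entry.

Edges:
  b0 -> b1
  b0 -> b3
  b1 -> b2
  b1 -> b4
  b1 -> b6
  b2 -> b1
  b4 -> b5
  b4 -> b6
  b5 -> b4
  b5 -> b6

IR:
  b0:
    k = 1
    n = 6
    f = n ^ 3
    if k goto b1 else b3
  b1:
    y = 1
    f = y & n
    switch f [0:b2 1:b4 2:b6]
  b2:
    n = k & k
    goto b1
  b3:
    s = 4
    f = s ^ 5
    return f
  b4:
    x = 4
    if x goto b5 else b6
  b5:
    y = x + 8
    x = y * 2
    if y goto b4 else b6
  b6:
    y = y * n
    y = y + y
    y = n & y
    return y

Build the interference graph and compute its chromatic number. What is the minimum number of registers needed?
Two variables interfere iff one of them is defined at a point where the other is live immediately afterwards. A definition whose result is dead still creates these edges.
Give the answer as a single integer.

Answer: 4

Working:
def/use:
  b0: {f,k,n} / ∅
  b1: {f,y} / {n}
  b2: {n} / {k}
  b3: {f,s} / ∅
  b4: {x} / ∅
  b5: {x,y} / {x}
  b6: {y} / {n,y}

Live sets:
  b0: in=∅ out={k,n}
  b1: in={k,n} out={k,n,y}
  b2: in={k} out={k,n}
  b3: in=∅ out=∅
  b4: in={n,y} out={n,x,y}
  b5: in={n,x} out={n,y}
  b6: in={n,y} out=∅

Interference:
  f↔{k,n,y}
  k↔{f,n,y}
  n↔{f,k,x,y}
  s↔∅
  x↔{n,y}
  y↔{f,k,n,x}

Chromatic number:
  clique {f,k,n,y} ⇒ need ≥ 4
  4-colouring: c0={n,s}  c1={y}  c2={f,x}  c3={k}
  χ = 4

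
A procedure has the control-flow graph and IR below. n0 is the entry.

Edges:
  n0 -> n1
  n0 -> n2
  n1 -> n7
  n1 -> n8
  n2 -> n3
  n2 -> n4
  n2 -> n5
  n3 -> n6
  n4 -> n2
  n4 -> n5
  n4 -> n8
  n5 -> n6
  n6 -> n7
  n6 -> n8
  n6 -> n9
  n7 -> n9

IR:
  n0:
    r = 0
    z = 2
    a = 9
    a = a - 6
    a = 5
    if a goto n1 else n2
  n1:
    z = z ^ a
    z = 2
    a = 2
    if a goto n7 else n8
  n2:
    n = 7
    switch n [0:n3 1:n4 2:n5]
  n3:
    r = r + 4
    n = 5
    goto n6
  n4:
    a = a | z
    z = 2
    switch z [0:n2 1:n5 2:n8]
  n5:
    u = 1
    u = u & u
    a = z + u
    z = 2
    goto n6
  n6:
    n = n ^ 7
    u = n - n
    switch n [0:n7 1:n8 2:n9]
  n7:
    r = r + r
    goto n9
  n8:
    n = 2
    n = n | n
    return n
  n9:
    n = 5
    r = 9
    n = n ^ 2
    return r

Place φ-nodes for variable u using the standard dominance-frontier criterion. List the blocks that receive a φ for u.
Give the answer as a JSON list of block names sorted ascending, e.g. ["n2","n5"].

Answer: ["n6", "n7", "n8", "n9"]

Analysis:
idom tree: n1←n0 n2←n0 n3←n2 n4←n2 n5←n2 n6←n2 n7←n0 n8←n0 n9←n0
Join-block Dom:
  n2: preds {n0,n4}: {n0} ∩ {n0,n2,n4} = {n0}; idom=n0
  n5: preds {n2,n4}: {n0,n2} ∩ {n0,n2,n4} = {n0,n2}; idom=n2
  n6: preds {n3,n5}: {n0,n2,n3} ∩ {n0,n2,n5} = {n0,n2}; idom=n2
  n7: preds {n1,n6}: {n0,n1} ∩ {n0,n2,n6} = {n0}; idom=n0
  n8: preds {n1,n4,n6}: {n0,n1} ∩ {n0,n2,n4} ∩ {n0,n2,n6} = {n0}; idom=n0
  n9: preds {n6,n7}: {n0,n2,n6} ∩ {n0,n7} = {n0}; idom=n0

Frontier:
  n2←n0: walk · to n0
  n2←n4: walk n4→n2 to n0
  n5←n2: walk · to n2
  n5←n4: walk n4 to n2
  n6←n3: walk n3 to n2
  n6←n5: walk n5 to n2
  n7←n1: walk n1 to n0
  n7←n6: walk n6→n2 to n0
  n8←n1: walk n1 to n0
  n8←n4: walk n4→n2 to n0
  n8←n6: walk n6→n2 to n0
  n9←n6: walk n6→n2 to n0
  n9←n7: walk n7 to n0
  n0 → ∅
  n1 → {n7,n8}
  n2 → {n2,n7,n8,n9}
  n3 → {n6}
  n4 → {n2,n5,n8}
  n5 → {n6}
  n6 → {n7,n8,n9}
  n7 → {n9}
  n8 → ∅
  n9 → ∅

φ for u: defs {n5,n6}
  DF⁺ = {n6,n7,n8,n9}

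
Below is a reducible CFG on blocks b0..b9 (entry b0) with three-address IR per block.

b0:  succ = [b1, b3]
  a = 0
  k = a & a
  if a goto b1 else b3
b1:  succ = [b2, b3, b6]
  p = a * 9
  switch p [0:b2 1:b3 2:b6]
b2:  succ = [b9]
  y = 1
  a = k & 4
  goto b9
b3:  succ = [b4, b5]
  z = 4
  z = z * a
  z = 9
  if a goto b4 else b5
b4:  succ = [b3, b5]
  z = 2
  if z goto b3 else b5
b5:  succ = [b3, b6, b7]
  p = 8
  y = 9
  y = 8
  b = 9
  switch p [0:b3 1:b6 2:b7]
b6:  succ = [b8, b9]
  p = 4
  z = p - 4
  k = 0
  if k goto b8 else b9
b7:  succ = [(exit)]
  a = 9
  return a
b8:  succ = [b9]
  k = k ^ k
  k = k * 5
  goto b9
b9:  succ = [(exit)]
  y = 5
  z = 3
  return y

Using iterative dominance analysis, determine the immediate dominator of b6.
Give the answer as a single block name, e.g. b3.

idom tree: b1←b0 b2←b1 b3←b0 b4←b3 b5←b3 b6←b0 b7←b5 b8←b6 b9←b0
Join-block Dom:
  b3: preds {b0,b1,b4,b5}: {b0} ∩ {b0,b1} ∩ {b0,b3,b4} ∩ {b0,b3,b5} = {b0}; idom=b0
  b5: preds {b3,b4}: {b0,b3} ∩ {b0,b3,b4} = {b0,b3}; idom=b3
  b6: preds {b1,b5}: {b0,b1} ∩ {b0,b3,b5} = {b0}; idom=b0
  b9: preds {b2,b6,b8}: {b0,b1,b2} ∩ {b0,b6} ∩ {b0,b6,b8} = {b0}; idom=b0

idom(b6) = b0

Answer: b0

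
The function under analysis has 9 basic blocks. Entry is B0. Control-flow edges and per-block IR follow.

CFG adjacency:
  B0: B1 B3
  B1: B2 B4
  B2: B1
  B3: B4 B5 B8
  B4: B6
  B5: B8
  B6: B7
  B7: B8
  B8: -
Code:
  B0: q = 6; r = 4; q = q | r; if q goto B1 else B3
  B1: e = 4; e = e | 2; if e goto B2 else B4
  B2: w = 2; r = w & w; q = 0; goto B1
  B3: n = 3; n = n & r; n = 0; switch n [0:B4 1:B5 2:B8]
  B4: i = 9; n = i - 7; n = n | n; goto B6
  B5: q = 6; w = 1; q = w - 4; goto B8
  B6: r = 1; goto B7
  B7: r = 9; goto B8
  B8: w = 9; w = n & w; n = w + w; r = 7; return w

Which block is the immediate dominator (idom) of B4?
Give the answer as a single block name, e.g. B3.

idom tree: B1←B0 B2←B1 B3←B0 B4←B0 B5←B3 B6←B4 B7←B6 B8←B0
Join-block Dom:
  B1: preds {B0,B2}: {B0} ∩ {B0,B1,B2} = {B0}; idom=B0
  B4: preds {B1,B3}: {B0,B1} ∩ {B0,B3} = {B0}; idom=B0
  B8: preds {B3,B5,B7}: {B0,B3} ∩ {B0,B3,B5} ∩ {B0,B4,B6,B7} = {B0}; idom=B0

idom(B4) = B0

Answer: B0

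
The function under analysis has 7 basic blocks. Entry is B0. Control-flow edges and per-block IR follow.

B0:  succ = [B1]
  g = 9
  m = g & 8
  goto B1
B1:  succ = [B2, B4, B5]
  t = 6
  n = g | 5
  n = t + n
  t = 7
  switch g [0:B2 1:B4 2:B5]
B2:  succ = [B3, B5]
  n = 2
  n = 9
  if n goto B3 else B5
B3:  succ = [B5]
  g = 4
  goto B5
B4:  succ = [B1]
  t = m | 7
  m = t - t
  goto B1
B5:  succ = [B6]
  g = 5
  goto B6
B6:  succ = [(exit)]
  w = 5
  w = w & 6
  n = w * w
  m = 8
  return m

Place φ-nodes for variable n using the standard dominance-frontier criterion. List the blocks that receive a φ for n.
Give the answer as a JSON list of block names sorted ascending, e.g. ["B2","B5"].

idom tree: B1←B0 B2←B1 B3←B2 B4←B1 B5←B1 B6←B5
Dom∩ at merges:
  B1: preds {B0,B4}: {B0} ∩ {B0,B1,B4} = {B0}; idom=B0
  B5: preds {B1,B2,B3}: {B0,B1} ∩ {B0,B1,B2} ∩ {B0,B1,B2,B3} = {B0,B1}; idom=B1

Frontier:
  B1←B0: walk · to B0
  B1←B4: walk B4→B1 to B0
  B5←B1: walk · to B1
  B5←B2: walk B2 to B1
  B5←B3: walk B3→B2 to B1
  DF(B0)=∅
  DF(B1)={B1}
  DF(B2)={B5}
  DF(B3)={B5}
  DF(B4)={B1}
  DF(B5)=∅
  DF(B6)=∅

φ for n: defs {B1,B2,B6}
  DF⁺ = {B1,B5}

Answer: ["B1", "B5"]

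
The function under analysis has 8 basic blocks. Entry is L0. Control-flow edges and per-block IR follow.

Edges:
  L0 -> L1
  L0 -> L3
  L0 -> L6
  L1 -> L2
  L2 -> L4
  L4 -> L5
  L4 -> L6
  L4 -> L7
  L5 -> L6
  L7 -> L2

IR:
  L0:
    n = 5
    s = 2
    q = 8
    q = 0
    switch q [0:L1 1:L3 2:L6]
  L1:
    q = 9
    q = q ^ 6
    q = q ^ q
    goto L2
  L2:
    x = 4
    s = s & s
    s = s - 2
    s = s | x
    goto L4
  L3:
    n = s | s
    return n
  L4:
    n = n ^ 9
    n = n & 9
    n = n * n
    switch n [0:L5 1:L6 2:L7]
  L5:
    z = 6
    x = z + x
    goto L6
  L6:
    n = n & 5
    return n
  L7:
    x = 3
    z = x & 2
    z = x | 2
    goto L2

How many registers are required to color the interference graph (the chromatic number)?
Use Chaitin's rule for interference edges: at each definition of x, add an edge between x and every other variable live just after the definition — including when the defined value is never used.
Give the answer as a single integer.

Per-block:
  L0 def {n,q,s} use ∅
  L1 def {q} use ∅
  L2 def {s,x} use {s}
  L3 def {n} use {s}
  L4 def {n} use {n}
  L5 def {x,z} use {x}
  L6 def {n} use {n}
  L7 def {x,z} use ∅

Live sets:
  L0 li=∅ lo={n,s}
  L1 li={n,s} lo={n,s}
  L2 li={n,s} lo={n,s,x}
  L3 li={s} lo=∅
  L4 li={n,s,x} lo={n,s,x}
  L5 li={n,x} lo={n}
  L6 li={n} lo=∅
  L7 li={n,s} lo={n,s}

Interference:
  n↔{q,s,x,z}
  q↔{n,s}
  s↔{n,q,x,z}
  x↔{n,s,z}
  z↔{n,s,x}

Registers:
  clique {n,s,x,z} ⇒ need ≥ 4
  assign n→r0 q→r2 s→r1 x→r2 z→r3 — no edge inside a register ⇒ χ ≤ 4
  χ = 4

Answer: 4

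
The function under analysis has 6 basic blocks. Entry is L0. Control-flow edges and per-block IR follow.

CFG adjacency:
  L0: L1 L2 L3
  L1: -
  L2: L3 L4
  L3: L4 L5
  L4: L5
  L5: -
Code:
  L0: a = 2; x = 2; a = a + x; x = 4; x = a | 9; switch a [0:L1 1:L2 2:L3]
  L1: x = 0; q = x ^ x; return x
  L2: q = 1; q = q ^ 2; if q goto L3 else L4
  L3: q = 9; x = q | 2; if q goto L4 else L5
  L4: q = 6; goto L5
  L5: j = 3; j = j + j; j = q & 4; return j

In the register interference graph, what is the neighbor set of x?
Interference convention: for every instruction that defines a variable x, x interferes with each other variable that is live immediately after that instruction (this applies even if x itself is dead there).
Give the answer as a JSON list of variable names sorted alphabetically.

Answer: ["a", "q"]

Derivation:
Per-block:
  L0: {a,x} / ∅
  L1: {q,x} / ∅
  L2: {q} / ∅
  L3: {q,x} / ∅
  L4: {q} / ∅
  L5: {j} / {q}

Live sets:
  live L0: ∅→∅
  live L1: ∅→∅
  live L2: ∅→∅
  live L3: ∅→{q}
  live L4: ∅→{q}
  live L5: {q}→∅

Conflict graph:
  a — {x}
  j — {q}
  q — {j,x}
  x — {a,q}

N(x) = ["a", "q"]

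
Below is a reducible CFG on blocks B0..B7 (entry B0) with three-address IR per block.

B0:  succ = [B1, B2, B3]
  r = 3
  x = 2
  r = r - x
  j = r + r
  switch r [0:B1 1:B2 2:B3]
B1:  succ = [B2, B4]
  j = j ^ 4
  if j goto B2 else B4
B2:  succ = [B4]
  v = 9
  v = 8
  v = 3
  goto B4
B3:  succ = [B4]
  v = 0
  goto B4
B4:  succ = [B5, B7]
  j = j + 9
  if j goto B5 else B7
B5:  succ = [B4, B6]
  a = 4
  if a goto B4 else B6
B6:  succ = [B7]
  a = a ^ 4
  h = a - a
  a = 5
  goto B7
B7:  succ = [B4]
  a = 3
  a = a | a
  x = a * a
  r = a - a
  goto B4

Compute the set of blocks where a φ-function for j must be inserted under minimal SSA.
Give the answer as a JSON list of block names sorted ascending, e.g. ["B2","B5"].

Answer: ["B2", "B4"]

Analysis:
idom tree: B1←B0 B2←B0 B3←B0 B4←B0 B5←B4 B6←B5 B7←B4
Join-block Dom:
  B2: preds {B0,B1}: {B0} ∩ {B0,B1} = {B0}; idom=B0
  B4: preds {B1,B2,B3,B5,B7}: {B0,B1} ∩ {B0,B2} ∩ {B0,B3} ∩ {B0,B4,B5} ∩ {B0,B4,B7} = {B0}; idom=B0
  B7: preds {B4,B6}: {B0,B4} ∩ {B0,B4,B5,B6} = {B0,B4}; idom=B4

DF derivation:
  join B2 pred B0: · stop@B0
  join B2 pred B1: B1 stop@B0
  join B4 pred B1: B1 stop@B0
  join B4 pred B2: B2 stop@B0
  join B4 pred B3: B3 stop@B0
  join B4 pred B5: B5→B4 stop@B0
  join B4 pred B7: B7→B4 stop@B0
  join B7 pred B4: · stop@B4
  join B7 pred B6: B6→B5 stop@B4
  DF(B0)=∅
  DF(B1)={B2,B4}
  DF(B2)={B4}
  DF(B3)={B4}
  DF(B4)={B4}
  DF(B5)={B4,B7}
  DF(B6)={B7}
  DF(B7)={B4}

φ for j: defs {B0,B1,B4}
  DF⁺ = {B2,B4}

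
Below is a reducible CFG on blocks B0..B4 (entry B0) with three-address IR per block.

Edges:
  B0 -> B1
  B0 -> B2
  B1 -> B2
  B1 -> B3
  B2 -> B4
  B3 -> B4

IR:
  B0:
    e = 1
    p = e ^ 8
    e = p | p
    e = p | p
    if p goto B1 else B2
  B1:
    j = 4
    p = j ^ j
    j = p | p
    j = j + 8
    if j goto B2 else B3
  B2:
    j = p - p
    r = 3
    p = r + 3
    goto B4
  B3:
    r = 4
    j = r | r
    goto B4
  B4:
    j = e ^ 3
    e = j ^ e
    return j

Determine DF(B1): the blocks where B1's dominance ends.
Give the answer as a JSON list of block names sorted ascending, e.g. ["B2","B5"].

Answer: ["B2", "B4"]

Working:
idom tree: B1←B0 B2←B0 B3←B1 B4←B0
Join-block Dom:
  B2: preds {B0,B1}: {B0} ∩ {B0,B1} = {B0}; idom=B0
  B4: preds {B2,B3}: {B0,B2} ∩ {B0,B1,B3} = {B0}; idom=B0

DF derivation:
  join B2 pred B0: · stop@B0
  join B2 pred B1: B1 stop@B0
  join B4 pred B2: B2 stop@B0
  join B4 pred B3: B3→B1 stop@B0
  B0 → ∅
  B1 → {B2,B4}
  B2 → {B4}
  B3 → {B4}
  B4 → ∅

DF(B1) = ["B2", "B4"]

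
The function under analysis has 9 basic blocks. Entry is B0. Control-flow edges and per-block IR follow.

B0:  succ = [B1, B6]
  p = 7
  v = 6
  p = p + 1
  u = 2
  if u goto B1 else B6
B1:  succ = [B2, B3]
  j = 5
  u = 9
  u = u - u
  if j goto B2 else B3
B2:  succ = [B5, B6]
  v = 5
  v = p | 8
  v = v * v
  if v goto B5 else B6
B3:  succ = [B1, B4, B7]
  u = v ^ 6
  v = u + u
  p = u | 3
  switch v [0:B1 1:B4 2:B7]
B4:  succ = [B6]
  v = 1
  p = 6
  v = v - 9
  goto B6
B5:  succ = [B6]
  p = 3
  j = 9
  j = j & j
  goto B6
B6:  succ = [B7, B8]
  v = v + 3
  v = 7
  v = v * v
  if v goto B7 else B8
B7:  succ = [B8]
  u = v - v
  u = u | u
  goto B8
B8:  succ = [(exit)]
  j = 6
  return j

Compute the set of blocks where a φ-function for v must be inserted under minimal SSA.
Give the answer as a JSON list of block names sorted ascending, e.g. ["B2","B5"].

idom tree: B1←B0 B2←B1 B3←B1 B4←B3 B5←B2 B6←B0 B7←B0 B8←B0
Dom at joins:
  B1: preds {B0,B3}: {B0} ∩ {B0,B1,B3} = {B0}; idom=B0
  B6: preds {B0,B2,B4,B5}: {B0} ∩ {B0,B1,B2} ∩ {B0,B1,B3,B4} ∩ {B0,B1,B2,B5} = {B0}; idom=B0
  B7: preds {B3,B6}: {B0,B1,B3} ∩ {B0,B6} = {B0}; idom=B0
  B8: preds {B6,B7}: {B0,B6} ∩ {B0,B7} = {B0}; idom=B0

DF walk-up:
  B1←B0: walk · to B0
  B1←B3: walk B3→B1 to B0
  B6←B0: walk · to B0
  B6←B2: walk B2→B1 to B0
  B6←B4: walk B4→B3→B1 to B0
  B6←B5: walk B5→B2→B1 to B0
  B7←B3: walk B3→B1 to B0
  B7←B6: walk B6 to B0
  B8←B6: walk B6 to B0
  B8←B7: walk B7 to B0
  B0 → ∅
  B1 → {B1,B6,B7}
  B2 → {B6}
  B3 → {B1,B6,B7}
  B4 → {B6}
  B5 → {B6}
  B6 → {B7,B8}
  B7 → {B8}
  B8 → ∅

φ for v: defs {B0,B2,B3,B4,B6}
  DF⁺ = {B1,B6,B7,B8}

Answer: ["B1", "B6", "B7", "B8"]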